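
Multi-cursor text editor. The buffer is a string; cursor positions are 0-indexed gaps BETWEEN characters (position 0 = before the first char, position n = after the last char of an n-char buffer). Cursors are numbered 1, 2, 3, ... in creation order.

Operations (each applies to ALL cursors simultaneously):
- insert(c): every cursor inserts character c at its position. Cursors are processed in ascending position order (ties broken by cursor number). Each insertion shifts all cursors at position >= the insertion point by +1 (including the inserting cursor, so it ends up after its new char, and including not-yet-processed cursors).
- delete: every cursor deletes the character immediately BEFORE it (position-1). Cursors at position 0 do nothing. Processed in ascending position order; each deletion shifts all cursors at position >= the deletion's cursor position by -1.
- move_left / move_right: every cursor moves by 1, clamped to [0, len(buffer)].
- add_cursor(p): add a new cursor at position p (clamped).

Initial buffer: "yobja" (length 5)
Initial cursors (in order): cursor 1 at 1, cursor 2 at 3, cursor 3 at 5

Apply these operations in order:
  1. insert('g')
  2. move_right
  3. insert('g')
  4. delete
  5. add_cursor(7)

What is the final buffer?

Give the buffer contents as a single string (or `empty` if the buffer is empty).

After op 1 (insert('g')): buffer="ygobgjag" (len 8), cursors c1@2 c2@5 c3@8, authorship .1..2..3
After op 2 (move_right): buffer="ygobgjag" (len 8), cursors c1@3 c2@6 c3@8, authorship .1..2..3
After op 3 (insert('g')): buffer="ygogbgjgagg" (len 11), cursors c1@4 c2@8 c3@11, authorship .1.1.2.2.33
After op 4 (delete): buffer="ygobgjag" (len 8), cursors c1@3 c2@6 c3@8, authorship .1..2..3
After op 5 (add_cursor(7)): buffer="ygobgjag" (len 8), cursors c1@3 c2@6 c4@7 c3@8, authorship .1..2..3

Answer: ygobgjag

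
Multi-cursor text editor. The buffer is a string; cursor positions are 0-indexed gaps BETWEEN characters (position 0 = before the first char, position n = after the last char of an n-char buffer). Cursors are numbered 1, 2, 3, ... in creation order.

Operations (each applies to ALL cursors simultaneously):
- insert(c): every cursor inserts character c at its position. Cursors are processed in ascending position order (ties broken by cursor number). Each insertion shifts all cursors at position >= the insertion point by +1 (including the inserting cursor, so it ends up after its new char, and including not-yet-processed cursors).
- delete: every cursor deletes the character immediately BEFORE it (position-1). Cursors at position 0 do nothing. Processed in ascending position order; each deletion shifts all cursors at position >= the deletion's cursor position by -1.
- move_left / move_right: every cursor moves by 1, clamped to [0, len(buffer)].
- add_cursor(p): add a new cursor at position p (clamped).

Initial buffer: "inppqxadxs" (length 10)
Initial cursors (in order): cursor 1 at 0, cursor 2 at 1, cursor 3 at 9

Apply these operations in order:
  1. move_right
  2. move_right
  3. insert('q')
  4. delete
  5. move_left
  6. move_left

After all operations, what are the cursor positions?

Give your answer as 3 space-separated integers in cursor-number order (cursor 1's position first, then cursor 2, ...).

Answer: 0 1 8

Derivation:
After op 1 (move_right): buffer="inppqxadxs" (len 10), cursors c1@1 c2@2 c3@10, authorship ..........
After op 2 (move_right): buffer="inppqxadxs" (len 10), cursors c1@2 c2@3 c3@10, authorship ..........
After op 3 (insert('q')): buffer="inqpqpqxadxsq" (len 13), cursors c1@3 c2@5 c3@13, authorship ..1.2.......3
After op 4 (delete): buffer="inppqxadxs" (len 10), cursors c1@2 c2@3 c3@10, authorship ..........
After op 5 (move_left): buffer="inppqxadxs" (len 10), cursors c1@1 c2@2 c3@9, authorship ..........
After op 6 (move_left): buffer="inppqxadxs" (len 10), cursors c1@0 c2@1 c3@8, authorship ..........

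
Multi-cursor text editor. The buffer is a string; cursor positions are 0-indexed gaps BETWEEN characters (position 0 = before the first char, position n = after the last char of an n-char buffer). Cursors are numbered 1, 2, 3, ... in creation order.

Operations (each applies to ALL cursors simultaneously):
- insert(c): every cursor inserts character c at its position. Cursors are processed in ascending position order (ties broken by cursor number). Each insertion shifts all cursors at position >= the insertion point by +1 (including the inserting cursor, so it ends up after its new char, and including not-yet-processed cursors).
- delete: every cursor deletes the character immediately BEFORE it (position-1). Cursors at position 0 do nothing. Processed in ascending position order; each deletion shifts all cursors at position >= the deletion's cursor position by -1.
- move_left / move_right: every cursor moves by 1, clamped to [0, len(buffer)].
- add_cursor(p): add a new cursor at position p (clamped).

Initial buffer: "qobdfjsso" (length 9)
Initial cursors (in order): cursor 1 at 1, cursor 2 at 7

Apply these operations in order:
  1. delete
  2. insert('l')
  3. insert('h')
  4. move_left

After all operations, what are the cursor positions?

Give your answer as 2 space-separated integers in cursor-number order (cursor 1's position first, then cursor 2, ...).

Answer: 1 8

Derivation:
After op 1 (delete): buffer="obdfjso" (len 7), cursors c1@0 c2@5, authorship .......
After op 2 (insert('l')): buffer="lobdfjlso" (len 9), cursors c1@1 c2@7, authorship 1.....2..
After op 3 (insert('h')): buffer="lhobdfjlhso" (len 11), cursors c1@2 c2@9, authorship 11.....22..
After op 4 (move_left): buffer="lhobdfjlhso" (len 11), cursors c1@1 c2@8, authorship 11.....22..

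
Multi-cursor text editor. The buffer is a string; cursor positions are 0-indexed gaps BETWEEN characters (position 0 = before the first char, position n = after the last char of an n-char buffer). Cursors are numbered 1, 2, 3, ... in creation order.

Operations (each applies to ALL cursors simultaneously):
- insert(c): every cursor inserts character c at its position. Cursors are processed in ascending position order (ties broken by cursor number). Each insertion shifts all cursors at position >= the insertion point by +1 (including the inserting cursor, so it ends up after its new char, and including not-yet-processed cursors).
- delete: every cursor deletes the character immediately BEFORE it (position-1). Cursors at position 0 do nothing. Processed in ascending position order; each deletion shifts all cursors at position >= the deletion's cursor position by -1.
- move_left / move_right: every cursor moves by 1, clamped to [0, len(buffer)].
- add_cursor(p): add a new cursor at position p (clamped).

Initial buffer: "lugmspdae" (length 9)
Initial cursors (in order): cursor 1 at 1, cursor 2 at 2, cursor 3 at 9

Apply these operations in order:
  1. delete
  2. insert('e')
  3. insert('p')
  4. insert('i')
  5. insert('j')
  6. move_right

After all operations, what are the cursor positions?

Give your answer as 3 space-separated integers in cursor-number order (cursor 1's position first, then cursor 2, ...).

Answer: 9 9 18

Derivation:
After op 1 (delete): buffer="gmspda" (len 6), cursors c1@0 c2@0 c3@6, authorship ......
After op 2 (insert('e')): buffer="eegmspdae" (len 9), cursors c1@2 c2@2 c3@9, authorship 12......3
After op 3 (insert('p')): buffer="eeppgmspdaep" (len 12), cursors c1@4 c2@4 c3@12, authorship 1212......33
After op 4 (insert('i')): buffer="eeppiigmspdaepi" (len 15), cursors c1@6 c2@6 c3@15, authorship 121212......333
After op 5 (insert('j')): buffer="eeppiijjgmspdaepij" (len 18), cursors c1@8 c2@8 c3@18, authorship 12121212......3333
After op 6 (move_right): buffer="eeppiijjgmspdaepij" (len 18), cursors c1@9 c2@9 c3@18, authorship 12121212......3333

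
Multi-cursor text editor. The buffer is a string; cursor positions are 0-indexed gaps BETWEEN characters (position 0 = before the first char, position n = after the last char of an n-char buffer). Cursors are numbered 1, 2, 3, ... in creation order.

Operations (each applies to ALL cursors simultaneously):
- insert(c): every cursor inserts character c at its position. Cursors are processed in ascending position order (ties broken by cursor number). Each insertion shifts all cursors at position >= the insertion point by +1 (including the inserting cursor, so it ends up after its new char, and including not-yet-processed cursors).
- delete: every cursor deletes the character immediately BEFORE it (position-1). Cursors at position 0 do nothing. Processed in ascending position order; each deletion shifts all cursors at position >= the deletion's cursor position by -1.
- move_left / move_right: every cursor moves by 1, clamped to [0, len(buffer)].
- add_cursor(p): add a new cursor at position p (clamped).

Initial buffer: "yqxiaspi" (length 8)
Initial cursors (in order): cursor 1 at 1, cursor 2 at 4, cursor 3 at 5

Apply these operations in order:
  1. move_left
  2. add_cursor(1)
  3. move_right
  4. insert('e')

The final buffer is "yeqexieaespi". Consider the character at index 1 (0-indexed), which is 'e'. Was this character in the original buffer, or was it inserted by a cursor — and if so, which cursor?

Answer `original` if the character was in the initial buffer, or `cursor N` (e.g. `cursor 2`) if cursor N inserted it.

After op 1 (move_left): buffer="yqxiaspi" (len 8), cursors c1@0 c2@3 c3@4, authorship ........
After op 2 (add_cursor(1)): buffer="yqxiaspi" (len 8), cursors c1@0 c4@1 c2@3 c3@4, authorship ........
After op 3 (move_right): buffer="yqxiaspi" (len 8), cursors c1@1 c4@2 c2@4 c3@5, authorship ........
After op 4 (insert('e')): buffer="yeqexieaespi" (len 12), cursors c1@2 c4@4 c2@7 c3@9, authorship .1.4..2.3...
Authorship (.=original, N=cursor N): . 1 . 4 . . 2 . 3 . . .
Index 1: author = 1

Answer: cursor 1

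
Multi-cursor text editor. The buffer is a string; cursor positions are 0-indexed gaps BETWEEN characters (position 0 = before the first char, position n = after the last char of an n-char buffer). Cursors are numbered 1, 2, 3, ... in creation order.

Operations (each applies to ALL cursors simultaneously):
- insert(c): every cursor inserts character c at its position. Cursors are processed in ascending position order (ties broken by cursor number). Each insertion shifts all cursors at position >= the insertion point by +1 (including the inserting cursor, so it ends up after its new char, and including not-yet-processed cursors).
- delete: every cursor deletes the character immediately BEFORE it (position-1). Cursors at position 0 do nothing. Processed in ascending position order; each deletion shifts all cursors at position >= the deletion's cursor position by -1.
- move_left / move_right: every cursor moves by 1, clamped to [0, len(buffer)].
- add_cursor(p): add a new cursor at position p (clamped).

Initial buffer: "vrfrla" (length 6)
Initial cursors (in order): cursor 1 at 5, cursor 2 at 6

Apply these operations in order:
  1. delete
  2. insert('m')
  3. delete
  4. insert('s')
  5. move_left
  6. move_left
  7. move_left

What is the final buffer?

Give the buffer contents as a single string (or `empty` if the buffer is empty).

After op 1 (delete): buffer="vrfr" (len 4), cursors c1@4 c2@4, authorship ....
After op 2 (insert('m')): buffer="vrfrmm" (len 6), cursors c1@6 c2@6, authorship ....12
After op 3 (delete): buffer="vrfr" (len 4), cursors c1@4 c2@4, authorship ....
After op 4 (insert('s')): buffer="vrfrss" (len 6), cursors c1@6 c2@6, authorship ....12
After op 5 (move_left): buffer="vrfrss" (len 6), cursors c1@5 c2@5, authorship ....12
After op 6 (move_left): buffer="vrfrss" (len 6), cursors c1@4 c2@4, authorship ....12
After op 7 (move_left): buffer="vrfrss" (len 6), cursors c1@3 c2@3, authorship ....12

Answer: vrfrss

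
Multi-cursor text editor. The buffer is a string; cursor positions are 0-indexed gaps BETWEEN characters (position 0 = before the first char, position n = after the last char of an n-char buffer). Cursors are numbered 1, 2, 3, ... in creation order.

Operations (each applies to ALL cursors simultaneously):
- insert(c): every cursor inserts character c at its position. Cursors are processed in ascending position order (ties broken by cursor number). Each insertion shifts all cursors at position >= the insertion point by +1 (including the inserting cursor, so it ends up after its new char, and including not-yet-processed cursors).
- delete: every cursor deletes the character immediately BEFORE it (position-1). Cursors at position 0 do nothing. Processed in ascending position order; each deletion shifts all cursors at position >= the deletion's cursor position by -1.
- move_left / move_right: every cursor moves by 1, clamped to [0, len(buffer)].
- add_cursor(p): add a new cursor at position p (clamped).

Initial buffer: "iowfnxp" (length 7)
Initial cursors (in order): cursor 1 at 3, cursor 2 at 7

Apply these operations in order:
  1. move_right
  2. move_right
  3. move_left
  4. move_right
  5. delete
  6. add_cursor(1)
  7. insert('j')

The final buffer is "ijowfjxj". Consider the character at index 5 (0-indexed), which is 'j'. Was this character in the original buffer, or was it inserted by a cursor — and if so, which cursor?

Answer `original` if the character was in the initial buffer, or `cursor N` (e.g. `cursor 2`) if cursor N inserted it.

Answer: cursor 1

Derivation:
After op 1 (move_right): buffer="iowfnxp" (len 7), cursors c1@4 c2@7, authorship .......
After op 2 (move_right): buffer="iowfnxp" (len 7), cursors c1@5 c2@7, authorship .......
After op 3 (move_left): buffer="iowfnxp" (len 7), cursors c1@4 c2@6, authorship .......
After op 4 (move_right): buffer="iowfnxp" (len 7), cursors c1@5 c2@7, authorship .......
After op 5 (delete): buffer="iowfx" (len 5), cursors c1@4 c2@5, authorship .....
After op 6 (add_cursor(1)): buffer="iowfx" (len 5), cursors c3@1 c1@4 c2@5, authorship .....
After op 7 (insert('j')): buffer="ijowfjxj" (len 8), cursors c3@2 c1@6 c2@8, authorship .3...1.2
Authorship (.=original, N=cursor N): . 3 . . . 1 . 2
Index 5: author = 1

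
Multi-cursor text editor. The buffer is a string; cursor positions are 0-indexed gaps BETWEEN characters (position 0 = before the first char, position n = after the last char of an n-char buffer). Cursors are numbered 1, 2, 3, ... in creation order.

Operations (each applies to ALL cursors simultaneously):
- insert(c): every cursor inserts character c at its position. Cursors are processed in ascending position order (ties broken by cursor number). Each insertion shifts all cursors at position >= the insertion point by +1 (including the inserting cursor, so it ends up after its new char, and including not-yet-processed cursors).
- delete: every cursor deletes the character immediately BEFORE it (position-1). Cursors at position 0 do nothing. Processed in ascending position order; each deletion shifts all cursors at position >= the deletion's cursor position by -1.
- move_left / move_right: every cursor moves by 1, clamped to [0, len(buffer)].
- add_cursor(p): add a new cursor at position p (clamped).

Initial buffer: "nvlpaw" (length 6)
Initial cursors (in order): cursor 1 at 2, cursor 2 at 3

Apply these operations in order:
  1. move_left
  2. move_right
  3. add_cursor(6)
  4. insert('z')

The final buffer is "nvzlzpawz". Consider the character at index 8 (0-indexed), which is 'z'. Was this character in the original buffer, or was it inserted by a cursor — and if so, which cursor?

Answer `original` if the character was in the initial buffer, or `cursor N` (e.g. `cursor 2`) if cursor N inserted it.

Answer: cursor 3

Derivation:
After op 1 (move_left): buffer="nvlpaw" (len 6), cursors c1@1 c2@2, authorship ......
After op 2 (move_right): buffer="nvlpaw" (len 6), cursors c1@2 c2@3, authorship ......
After op 3 (add_cursor(6)): buffer="nvlpaw" (len 6), cursors c1@2 c2@3 c3@6, authorship ......
After op 4 (insert('z')): buffer="nvzlzpawz" (len 9), cursors c1@3 c2@5 c3@9, authorship ..1.2...3
Authorship (.=original, N=cursor N): . . 1 . 2 . . . 3
Index 8: author = 3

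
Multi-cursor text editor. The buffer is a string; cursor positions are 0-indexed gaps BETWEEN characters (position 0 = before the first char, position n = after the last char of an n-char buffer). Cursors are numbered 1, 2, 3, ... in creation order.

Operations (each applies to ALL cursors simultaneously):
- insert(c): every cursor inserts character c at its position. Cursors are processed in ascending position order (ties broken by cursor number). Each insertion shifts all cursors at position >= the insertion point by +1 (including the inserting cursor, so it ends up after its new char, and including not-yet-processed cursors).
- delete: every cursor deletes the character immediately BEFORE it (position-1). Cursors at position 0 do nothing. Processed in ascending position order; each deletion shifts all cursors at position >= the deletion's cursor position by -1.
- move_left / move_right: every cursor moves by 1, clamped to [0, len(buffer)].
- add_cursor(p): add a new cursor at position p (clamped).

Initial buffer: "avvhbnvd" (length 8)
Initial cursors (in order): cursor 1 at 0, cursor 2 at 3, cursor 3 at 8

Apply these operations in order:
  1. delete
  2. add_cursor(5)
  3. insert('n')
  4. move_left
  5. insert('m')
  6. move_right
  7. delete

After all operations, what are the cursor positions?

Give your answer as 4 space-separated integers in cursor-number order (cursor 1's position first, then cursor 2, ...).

Answer: 1 4 10 8

Derivation:
After op 1 (delete): buffer="avhbnv" (len 6), cursors c1@0 c2@2 c3@6, authorship ......
After op 2 (add_cursor(5)): buffer="avhbnv" (len 6), cursors c1@0 c2@2 c4@5 c3@6, authorship ......
After op 3 (insert('n')): buffer="navnhbnnvn" (len 10), cursors c1@1 c2@4 c4@8 c3@10, authorship 1..2...4.3
After op 4 (move_left): buffer="navnhbnnvn" (len 10), cursors c1@0 c2@3 c4@7 c3@9, authorship 1..2...4.3
After op 5 (insert('m')): buffer="mnavmnhbnmnvmn" (len 14), cursors c1@1 c2@5 c4@10 c3@13, authorship 11..22...44.33
After op 6 (move_right): buffer="mnavmnhbnmnvmn" (len 14), cursors c1@2 c2@6 c4@11 c3@14, authorship 11..22...44.33
After op 7 (delete): buffer="mavmhbnmvm" (len 10), cursors c1@1 c2@4 c4@8 c3@10, authorship 1..2...4.3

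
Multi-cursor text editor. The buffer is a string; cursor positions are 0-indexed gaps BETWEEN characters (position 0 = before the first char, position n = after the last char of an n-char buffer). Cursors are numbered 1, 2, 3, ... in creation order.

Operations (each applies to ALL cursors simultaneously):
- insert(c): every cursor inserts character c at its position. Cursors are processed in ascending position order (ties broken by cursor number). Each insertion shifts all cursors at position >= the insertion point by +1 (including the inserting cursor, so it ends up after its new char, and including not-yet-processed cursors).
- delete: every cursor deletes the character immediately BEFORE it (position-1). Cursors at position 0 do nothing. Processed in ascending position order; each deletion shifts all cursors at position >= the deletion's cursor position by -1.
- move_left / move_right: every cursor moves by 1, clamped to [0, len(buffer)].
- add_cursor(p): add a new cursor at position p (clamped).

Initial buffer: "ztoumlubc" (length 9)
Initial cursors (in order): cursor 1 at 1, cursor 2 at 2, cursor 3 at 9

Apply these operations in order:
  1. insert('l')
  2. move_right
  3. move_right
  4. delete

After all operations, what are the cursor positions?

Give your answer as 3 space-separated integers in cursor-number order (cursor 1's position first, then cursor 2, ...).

After op 1 (insert('l')): buffer="zltloumlubcl" (len 12), cursors c1@2 c2@4 c3@12, authorship .1.2.......3
After op 2 (move_right): buffer="zltloumlubcl" (len 12), cursors c1@3 c2@5 c3@12, authorship .1.2.......3
After op 3 (move_right): buffer="zltloumlubcl" (len 12), cursors c1@4 c2@6 c3@12, authorship .1.2.......3
After op 4 (delete): buffer="zltomlubc" (len 9), cursors c1@3 c2@4 c3@9, authorship .1.......

Answer: 3 4 9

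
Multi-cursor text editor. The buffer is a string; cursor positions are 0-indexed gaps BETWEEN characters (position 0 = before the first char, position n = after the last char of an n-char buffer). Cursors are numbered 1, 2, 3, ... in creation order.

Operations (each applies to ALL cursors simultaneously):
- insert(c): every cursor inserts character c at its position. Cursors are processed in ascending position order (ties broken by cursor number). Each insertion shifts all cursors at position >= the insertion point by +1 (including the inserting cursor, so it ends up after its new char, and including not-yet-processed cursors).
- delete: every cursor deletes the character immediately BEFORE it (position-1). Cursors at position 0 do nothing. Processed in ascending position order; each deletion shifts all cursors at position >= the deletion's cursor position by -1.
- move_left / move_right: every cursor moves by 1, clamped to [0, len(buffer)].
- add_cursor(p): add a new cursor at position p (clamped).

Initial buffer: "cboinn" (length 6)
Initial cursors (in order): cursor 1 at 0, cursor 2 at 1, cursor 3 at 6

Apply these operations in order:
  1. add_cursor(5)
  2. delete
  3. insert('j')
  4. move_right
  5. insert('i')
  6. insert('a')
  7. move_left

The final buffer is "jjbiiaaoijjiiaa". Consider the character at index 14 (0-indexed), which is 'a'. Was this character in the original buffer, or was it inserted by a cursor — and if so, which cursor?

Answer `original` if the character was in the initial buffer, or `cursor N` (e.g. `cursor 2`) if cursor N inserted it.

After op 1 (add_cursor(5)): buffer="cboinn" (len 6), cursors c1@0 c2@1 c4@5 c3@6, authorship ......
After op 2 (delete): buffer="boi" (len 3), cursors c1@0 c2@0 c3@3 c4@3, authorship ...
After op 3 (insert('j')): buffer="jjboijj" (len 7), cursors c1@2 c2@2 c3@7 c4@7, authorship 12...34
After op 4 (move_right): buffer="jjboijj" (len 7), cursors c1@3 c2@3 c3@7 c4@7, authorship 12...34
After op 5 (insert('i')): buffer="jjbiioijjii" (len 11), cursors c1@5 c2@5 c3@11 c4@11, authorship 12.12..3434
After op 6 (insert('a')): buffer="jjbiiaaoijjiiaa" (len 15), cursors c1@7 c2@7 c3@15 c4@15, authorship 12.1212..343434
After op 7 (move_left): buffer="jjbiiaaoijjiiaa" (len 15), cursors c1@6 c2@6 c3@14 c4@14, authorship 12.1212..343434
Authorship (.=original, N=cursor N): 1 2 . 1 2 1 2 . . 3 4 3 4 3 4
Index 14: author = 4

Answer: cursor 4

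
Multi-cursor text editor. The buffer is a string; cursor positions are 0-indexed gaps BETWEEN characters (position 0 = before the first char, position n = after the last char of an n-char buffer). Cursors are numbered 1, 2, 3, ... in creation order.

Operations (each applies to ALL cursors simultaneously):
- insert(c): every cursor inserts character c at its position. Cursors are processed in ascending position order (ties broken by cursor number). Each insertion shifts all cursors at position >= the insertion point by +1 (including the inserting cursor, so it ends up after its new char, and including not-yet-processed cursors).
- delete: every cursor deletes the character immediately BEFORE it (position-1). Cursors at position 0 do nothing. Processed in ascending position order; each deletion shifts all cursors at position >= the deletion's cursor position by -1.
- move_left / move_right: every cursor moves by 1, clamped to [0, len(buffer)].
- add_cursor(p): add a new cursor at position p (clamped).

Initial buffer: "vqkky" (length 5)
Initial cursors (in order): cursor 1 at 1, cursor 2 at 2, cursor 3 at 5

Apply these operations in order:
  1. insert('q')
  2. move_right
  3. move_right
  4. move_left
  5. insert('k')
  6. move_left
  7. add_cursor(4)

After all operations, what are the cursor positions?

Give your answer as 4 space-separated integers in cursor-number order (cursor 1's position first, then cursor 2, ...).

After op 1 (insert('q')): buffer="vqqqkkyq" (len 8), cursors c1@2 c2@4 c3@8, authorship .1.2...3
After op 2 (move_right): buffer="vqqqkkyq" (len 8), cursors c1@3 c2@5 c3@8, authorship .1.2...3
After op 3 (move_right): buffer="vqqqkkyq" (len 8), cursors c1@4 c2@6 c3@8, authorship .1.2...3
After op 4 (move_left): buffer="vqqqkkyq" (len 8), cursors c1@3 c2@5 c3@7, authorship .1.2...3
After op 5 (insert('k')): buffer="vqqkqkkkykq" (len 11), cursors c1@4 c2@7 c3@10, authorship .1.12.2..33
After op 6 (move_left): buffer="vqqkqkkkykq" (len 11), cursors c1@3 c2@6 c3@9, authorship .1.12.2..33
After op 7 (add_cursor(4)): buffer="vqqkqkkkykq" (len 11), cursors c1@3 c4@4 c2@6 c3@9, authorship .1.12.2..33

Answer: 3 6 9 4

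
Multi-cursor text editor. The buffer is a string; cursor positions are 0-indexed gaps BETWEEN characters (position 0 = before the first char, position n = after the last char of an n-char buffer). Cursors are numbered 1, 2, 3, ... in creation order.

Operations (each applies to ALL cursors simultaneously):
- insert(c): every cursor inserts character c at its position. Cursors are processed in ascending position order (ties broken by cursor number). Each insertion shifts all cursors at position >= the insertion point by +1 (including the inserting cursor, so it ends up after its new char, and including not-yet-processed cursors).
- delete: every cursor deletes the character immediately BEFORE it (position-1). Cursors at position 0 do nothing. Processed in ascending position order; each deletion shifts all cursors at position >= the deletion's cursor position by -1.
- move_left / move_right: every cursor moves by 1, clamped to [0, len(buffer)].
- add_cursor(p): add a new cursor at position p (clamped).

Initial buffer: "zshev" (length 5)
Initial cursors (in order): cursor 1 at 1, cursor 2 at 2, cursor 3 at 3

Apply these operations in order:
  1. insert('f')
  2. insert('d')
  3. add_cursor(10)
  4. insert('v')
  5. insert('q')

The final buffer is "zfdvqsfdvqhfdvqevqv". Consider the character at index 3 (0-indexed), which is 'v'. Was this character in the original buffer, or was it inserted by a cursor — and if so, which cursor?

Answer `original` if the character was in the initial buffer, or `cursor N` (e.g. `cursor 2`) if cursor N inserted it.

Answer: cursor 1

Derivation:
After op 1 (insert('f')): buffer="zfsfhfev" (len 8), cursors c1@2 c2@4 c3@6, authorship .1.2.3..
After op 2 (insert('d')): buffer="zfdsfdhfdev" (len 11), cursors c1@3 c2@6 c3@9, authorship .11.22.33..
After op 3 (add_cursor(10)): buffer="zfdsfdhfdev" (len 11), cursors c1@3 c2@6 c3@9 c4@10, authorship .11.22.33..
After op 4 (insert('v')): buffer="zfdvsfdvhfdvevv" (len 15), cursors c1@4 c2@8 c3@12 c4@14, authorship .111.222.333.4.
After op 5 (insert('q')): buffer="zfdvqsfdvqhfdvqevqv" (len 19), cursors c1@5 c2@10 c3@15 c4@18, authorship .1111.2222.3333.44.
Authorship (.=original, N=cursor N): . 1 1 1 1 . 2 2 2 2 . 3 3 3 3 . 4 4 .
Index 3: author = 1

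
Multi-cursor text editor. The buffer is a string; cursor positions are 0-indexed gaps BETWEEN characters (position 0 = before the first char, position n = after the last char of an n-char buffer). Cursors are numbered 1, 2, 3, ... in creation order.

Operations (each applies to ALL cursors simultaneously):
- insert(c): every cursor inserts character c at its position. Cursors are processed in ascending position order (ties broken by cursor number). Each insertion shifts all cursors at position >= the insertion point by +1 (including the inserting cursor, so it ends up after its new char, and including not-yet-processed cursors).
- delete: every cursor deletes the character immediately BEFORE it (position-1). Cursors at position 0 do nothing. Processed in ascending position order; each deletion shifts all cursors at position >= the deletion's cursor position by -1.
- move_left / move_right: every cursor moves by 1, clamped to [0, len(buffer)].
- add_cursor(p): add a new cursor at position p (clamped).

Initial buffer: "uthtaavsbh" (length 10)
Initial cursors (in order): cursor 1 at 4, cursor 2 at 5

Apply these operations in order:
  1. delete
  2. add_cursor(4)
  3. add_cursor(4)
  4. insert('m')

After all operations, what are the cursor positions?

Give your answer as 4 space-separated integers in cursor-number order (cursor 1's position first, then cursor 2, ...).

After op 1 (delete): buffer="uthavsbh" (len 8), cursors c1@3 c2@3, authorship ........
After op 2 (add_cursor(4)): buffer="uthavsbh" (len 8), cursors c1@3 c2@3 c3@4, authorship ........
After op 3 (add_cursor(4)): buffer="uthavsbh" (len 8), cursors c1@3 c2@3 c3@4 c4@4, authorship ........
After op 4 (insert('m')): buffer="uthmmammvsbh" (len 12), cursors c1@5 c2@5 c3@8 c4@8, authorship ...12.34....

Answer: 5 5 8 8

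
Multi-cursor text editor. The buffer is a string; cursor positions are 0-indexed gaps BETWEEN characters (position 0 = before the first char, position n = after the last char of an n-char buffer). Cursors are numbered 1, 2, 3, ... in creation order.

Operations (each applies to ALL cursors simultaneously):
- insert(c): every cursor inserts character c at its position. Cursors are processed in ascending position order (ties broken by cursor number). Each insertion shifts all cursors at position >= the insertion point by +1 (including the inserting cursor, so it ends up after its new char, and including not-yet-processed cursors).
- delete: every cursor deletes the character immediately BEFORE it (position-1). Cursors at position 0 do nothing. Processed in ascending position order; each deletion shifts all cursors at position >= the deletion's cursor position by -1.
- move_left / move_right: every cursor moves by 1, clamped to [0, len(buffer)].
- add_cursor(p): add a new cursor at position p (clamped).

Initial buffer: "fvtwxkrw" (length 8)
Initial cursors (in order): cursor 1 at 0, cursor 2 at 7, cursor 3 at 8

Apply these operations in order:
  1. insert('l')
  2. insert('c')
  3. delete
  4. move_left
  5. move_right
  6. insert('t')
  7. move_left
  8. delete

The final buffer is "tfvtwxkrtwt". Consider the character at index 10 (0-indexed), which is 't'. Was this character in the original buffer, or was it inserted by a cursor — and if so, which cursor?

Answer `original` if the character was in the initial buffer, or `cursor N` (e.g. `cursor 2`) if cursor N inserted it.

After op 1 (insert('l')): buffer="lfvtwxkrlwl" (len 11), cursors c1@1 c2@9 c3@11, authorship 1.......2.3
After op 2 (insert('c')): buffer="lcfvtwxkrlcwlc" (len 14), cursors c1@2 c2@11 c3@14, authorship 11.......22.33
After op 3 (delete): buffer="lfvtwxkrlwl" (len 11), cursors c1@1 c2@9 c3@11, authorship 1.......2.3
After op 4 (move_left): buffer="lfvtwxkrlwl" (len 11), cursors c1@0 c2@8 c3@10, authorship 1.......2.3
After op 5 (move_right): buffer="lfvtwxkrlwl" (len 11), cursors c1@1 c2@9 c3@11, authorship 1.......2.3
After op 6 (insert('t')): buffer="ltfvtwxkrltwlt" (len 14), cursors c1@2 c2@11 c3@14, authorship 11.......22.33
After op 7 (move_left): buffer="ltfvtwxkrltwlt" (len 14), cursors c1@1 c2@10 c3@13, authorship 11.......22.33
After op 8 (delete): buffer="tfvtwxkrtwt" (len 11), cursors c1@0 c2@8 c3@10, authorship 1.......2.3
Authorship (.=original, N=cursor N): 1 . . . . . . . 2 . 3
Index 10: author = 3

Answer: cursor 3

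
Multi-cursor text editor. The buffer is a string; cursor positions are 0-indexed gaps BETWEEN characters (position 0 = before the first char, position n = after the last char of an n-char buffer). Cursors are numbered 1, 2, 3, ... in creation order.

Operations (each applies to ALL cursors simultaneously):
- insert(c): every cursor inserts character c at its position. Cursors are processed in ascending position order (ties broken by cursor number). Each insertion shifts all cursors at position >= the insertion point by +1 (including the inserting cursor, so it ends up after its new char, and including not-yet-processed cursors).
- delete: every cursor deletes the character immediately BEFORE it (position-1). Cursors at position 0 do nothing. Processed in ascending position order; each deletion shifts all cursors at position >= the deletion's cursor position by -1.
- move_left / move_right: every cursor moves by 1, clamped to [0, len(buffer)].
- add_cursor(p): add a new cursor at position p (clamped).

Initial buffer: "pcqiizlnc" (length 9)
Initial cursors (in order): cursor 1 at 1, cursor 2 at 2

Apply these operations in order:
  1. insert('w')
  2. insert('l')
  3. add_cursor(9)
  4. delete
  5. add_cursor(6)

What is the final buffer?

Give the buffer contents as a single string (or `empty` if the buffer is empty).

Answer: pwcwqizlnc

Derivation:
After op 1 (insert('w')): buffer="pwcwqiizlnc" (len 11), cursors c1@2 c2@4, authorship .1.2.......
After op 2 (insert('l')): buffer="pwlcwlqiizlnc" (len 13), cursors c1@3 c2@6, authorship .11.22.......
After op 3 (add_cursor(9)): buffer="pwlcwlqiizlnc" (len 13), cursors c1@3 c2@6 c3@9, authorship .11.22.......
After op 4 (delete): buffer="pwcwqizlnc" (len 10), cursors c1@2 c2@4 c3@6, authorship .1.2......
After op 5 (add_cursor(6)): buffer="pwcwqizlnc" (len 10), cursors c1@2 c2@4 c3@6 c4@6, authorship .1.2......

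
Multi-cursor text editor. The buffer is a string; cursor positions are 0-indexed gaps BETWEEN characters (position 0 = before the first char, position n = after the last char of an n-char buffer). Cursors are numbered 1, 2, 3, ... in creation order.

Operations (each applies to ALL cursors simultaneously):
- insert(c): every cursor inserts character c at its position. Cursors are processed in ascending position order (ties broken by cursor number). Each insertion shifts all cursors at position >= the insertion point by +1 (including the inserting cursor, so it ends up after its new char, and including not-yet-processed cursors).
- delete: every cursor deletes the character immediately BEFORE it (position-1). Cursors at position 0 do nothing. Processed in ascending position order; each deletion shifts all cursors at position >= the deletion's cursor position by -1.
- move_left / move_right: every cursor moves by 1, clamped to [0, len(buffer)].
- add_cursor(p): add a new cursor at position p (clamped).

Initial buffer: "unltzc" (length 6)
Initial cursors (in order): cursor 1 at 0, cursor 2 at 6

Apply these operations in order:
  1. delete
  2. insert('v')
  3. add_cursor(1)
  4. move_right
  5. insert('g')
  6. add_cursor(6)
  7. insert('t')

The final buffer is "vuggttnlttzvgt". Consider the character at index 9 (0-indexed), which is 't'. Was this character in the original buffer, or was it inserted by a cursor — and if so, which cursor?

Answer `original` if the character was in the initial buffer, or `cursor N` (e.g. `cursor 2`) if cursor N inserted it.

After op 1 (delete): buffer="unltz" (len 5), cursors c1@0 c2@5, authorship .....
After op 2 (insert('v')): buffer="vunltzv" (len 7), cursors c1@1 c2@7, authorship 1.....2
After op 3 (add_cursor(1)): buffer="vunltzv" (len 7), cursors c1@1 c3@1 c2@7, authorship 1.....2
After op 4 (move_right): buffer="vunltzv" (len 7), cursors c1@2 c3@2 c2@7, authorship 1.....2
After op 5 (insert('g')): buffer="vuggnltzvg" (len 10), cursors c1@4 c3@4 c2@10, authorship 1.13....22
After op 6 (add_cursor(6)): buffer="vuggnltzvg" (len 10), cursors c1@4 c3@4 c4@6 c2@10, authorship 1.13....22
After op 7 (insert('t')): buffer="vuggttnlttzvgt" (len 14), cursors c1@6 c3@6 c4@9 c2@14, authorship 1.1313..4..222
Authorship (.=original, N=cursor N): 1 . 1 3 1 3 . . 4 . . 2 2 2
Index 9: author = original

Answer: original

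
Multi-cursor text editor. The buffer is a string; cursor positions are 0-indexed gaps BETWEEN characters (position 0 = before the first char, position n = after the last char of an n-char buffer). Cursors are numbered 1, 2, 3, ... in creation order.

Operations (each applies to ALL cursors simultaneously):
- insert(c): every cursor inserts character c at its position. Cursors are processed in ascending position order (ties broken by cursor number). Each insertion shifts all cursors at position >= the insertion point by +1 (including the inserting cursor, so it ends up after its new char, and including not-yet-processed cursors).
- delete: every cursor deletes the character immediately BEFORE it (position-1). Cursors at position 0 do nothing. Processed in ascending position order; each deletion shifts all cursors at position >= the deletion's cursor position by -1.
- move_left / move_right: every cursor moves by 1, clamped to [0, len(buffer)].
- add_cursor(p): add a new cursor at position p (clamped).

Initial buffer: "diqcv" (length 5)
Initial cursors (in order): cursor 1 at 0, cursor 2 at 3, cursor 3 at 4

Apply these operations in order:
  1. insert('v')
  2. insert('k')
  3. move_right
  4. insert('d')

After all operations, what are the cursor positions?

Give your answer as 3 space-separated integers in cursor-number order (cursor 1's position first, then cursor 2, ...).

Answer: 4 10 14

Derivation:
After op 1 (insert('v')): buffer="vdiqvcvv" (len 8), cursors c1@1 c2@5 c3@7, authorship 1...2.3.
After op 2 (insert('k')): buffer="vkdiqvkcvkv" (len 11), cursors c1@2 c2@7 c3@10, authorship 11...22.33.
After op 3 (move_right): buffer="vkdiqvkcvkv" (len 11), cursors c1@3 c2@8 c3@11, authorship 11...22.33.
After op 4 (insert('d')): buffer="vkddiqvkcdvkvd" (len 14), cursors c1@4 c2@10 c3@14, authorship 11.1..22.233.3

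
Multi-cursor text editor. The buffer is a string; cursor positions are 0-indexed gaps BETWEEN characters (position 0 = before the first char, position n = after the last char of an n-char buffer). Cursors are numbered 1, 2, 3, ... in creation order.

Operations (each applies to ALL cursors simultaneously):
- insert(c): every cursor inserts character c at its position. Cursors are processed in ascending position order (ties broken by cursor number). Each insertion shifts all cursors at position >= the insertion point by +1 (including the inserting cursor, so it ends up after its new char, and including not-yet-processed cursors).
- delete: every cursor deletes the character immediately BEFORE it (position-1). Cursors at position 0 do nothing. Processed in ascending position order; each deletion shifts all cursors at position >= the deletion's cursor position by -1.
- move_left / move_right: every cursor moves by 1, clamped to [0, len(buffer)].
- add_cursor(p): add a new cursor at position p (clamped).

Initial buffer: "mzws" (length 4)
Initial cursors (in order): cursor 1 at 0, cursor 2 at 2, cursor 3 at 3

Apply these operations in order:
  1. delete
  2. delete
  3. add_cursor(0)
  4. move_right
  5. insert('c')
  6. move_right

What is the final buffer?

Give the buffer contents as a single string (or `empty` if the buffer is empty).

Answer: scccc

Derivation:
After op 1 (delete): buffer="ms" (len 2), cursors c1@0 c2@1 c3@1, authorship ..
After op 2 (delete): buffer="s" (len 1), cursors c1@0 c2@0 c3@0, authorship .
After op 3 (add_cursor(0)): buffer="s" (len 1), cursors c1@0 c2@0 c3@0 c4@0, authorship .
After op 4 (move_right): buffer="s" (len 1), cursors c1@1 c2@1 c3@1 c4@1, authorship .
After op 5 (insert('c')): buffer="scccc" (len 5), cursors c1@5 c2@5 c3@5 c4@5, authorship .1234
After op 6 (move_right): buffer="scccc" (len 5), cursors c1@5 c2@5 c3@5 c4@5, authorship .1234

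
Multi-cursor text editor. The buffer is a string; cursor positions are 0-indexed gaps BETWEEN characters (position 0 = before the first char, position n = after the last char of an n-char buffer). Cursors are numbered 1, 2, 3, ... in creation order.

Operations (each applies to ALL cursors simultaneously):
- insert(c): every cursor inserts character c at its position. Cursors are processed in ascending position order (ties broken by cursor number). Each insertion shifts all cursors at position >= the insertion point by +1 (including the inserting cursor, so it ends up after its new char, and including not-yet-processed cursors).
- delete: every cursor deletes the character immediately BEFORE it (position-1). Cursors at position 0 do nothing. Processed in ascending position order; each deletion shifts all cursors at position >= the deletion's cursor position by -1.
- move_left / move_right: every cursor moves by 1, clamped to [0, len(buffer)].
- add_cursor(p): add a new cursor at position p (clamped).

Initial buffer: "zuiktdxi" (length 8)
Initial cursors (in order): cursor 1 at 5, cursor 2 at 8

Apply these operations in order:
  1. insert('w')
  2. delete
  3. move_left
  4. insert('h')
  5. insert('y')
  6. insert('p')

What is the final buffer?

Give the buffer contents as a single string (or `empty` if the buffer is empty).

After op 1 (insert('w')): buffer="zuiktwdxiw" (len 10), cursors c1@6 c2@10, authorship .....1...2
After op 2 (delete): buffer="zuiktdxi" (len 8), cursors c1@5 c2@8, authorship ........
After op 3 (move_left): buffer="zuiktdxi" (len 8), cursors c1@4 c2@7, authorship ........
After op 4 (insert('h')): buffer="zuikhtdxhi" (len 10), cursors c1@5 c2@9, authorship ....1...2.
After op 5 (insert('y')): buffer="zuikhytdxhyi" (len 12), cursors c1@6 c2@11, authorship ....11...22.
After op 6 (insert('p')): buffer="zuikhyptdxhypi" (len 14), cursors c1@7 c2@13, authorship ....111...222.

Answer: zuikhyptdxhypi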